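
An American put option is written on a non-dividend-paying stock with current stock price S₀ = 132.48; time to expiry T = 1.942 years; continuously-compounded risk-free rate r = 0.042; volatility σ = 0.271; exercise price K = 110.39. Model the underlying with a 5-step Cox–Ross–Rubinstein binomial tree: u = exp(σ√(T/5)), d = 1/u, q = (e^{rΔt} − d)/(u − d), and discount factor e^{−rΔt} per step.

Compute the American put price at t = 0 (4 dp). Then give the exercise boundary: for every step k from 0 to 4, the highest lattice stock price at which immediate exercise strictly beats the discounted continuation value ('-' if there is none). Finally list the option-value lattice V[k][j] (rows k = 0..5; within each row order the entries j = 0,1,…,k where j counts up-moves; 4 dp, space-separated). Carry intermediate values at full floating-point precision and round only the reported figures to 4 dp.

Δt=0.38840  u=1.18399  d=0.84460  q=0.50634  discount=0.98382
step 5 (expiry): payoffs max(K−S,0) = 53.4515 30.5715 0.0000 0.0000 0.0000 0.0000
step 4: (k=4,j=0): S=67.4148, (K−S)⁺=42.9752, hold=41.1891 ⇒ V=42.9752 exercise | (k=4,j=1): S=94.5045, (K−S)⁺=15.8855, hold=14.8478 ⇒ V=15.8855 exercise | (k=4,j=2): S=132.4800, (K−S)⁺=0.0000, hold=0.0000 ⇒ V=0.0000 continue | (k=4,j=3): S=185.7154, (K−S)⁺=0.0000, hold=0.0000 ⇒ V=0.0000 continue | (k=4,j=4): S=260.3428, (K−S)⁺=0.0000, hold=0.0000 ⇒ V=0.0000 continue  boundary S*=94.5045
step 3: (k=3,j=0): S=79.8185, (K−S)⁺=30.5715, hold=28.7853 ⇒ V=30.5715 exercise | (k=3,j=1): S=111.8926, (K−S)⁺=0.0000, hold=7.7152 ⇒ V=7.7152 continue | (k=3,j=2): S=156.8553, (K−S)⁺=0.0000, hold=0.0000 ⇒ V=0.0000 continue | (k=3,j=3): S=219.8856, (K−S)⁺=0.0000, hold=0.0000 ⇒ V=0.0000 continue  boundary S*=79.8185
step 2: (k=2,j=0): S=94.5045, (K−S)⁺=15.8855, hold=18.6911 ⇒ V=18.6911 continue | (k=2,j=1): S=132.4800, (K−S)⁺=0.0000, hold=3.7471 ⇒ V=3.7471 continue | (k=2,j=2): S=185.7154, (K−S)⁺=0.0000, hold=0.0000 ⇒ V=0.0000 continue  boundary S*=-
step 1: (k=1,j=0): S=111.8926, (K−S)⁺=0.0000, hold=10.9444 ⇒ V=10.9444 continue | (k=1,j=1): S=156.8553, (K−S)⁺=0.0000, hold=1.8199 ⇒ V=1.8199 continue  boundary S*=-
step 0: (k=0,j=0): S=132.4800, (K−S)⁺=0.0000, hold=6.2220 ⇒ V=6.2220 continue  boundary S*=-

price = 6.2220
boundary = - - - 79.8185 94.5045
tree:
6.2220
10.9444 1.8199
18.6911 3.7471 0.0000
30.5715 7.7152 0.0000 0.0000
42.9752 15.8855 0.0000 0.0000 0.0000
53.4515 30.5715 0.0000 0.0000 0.0000 0.0000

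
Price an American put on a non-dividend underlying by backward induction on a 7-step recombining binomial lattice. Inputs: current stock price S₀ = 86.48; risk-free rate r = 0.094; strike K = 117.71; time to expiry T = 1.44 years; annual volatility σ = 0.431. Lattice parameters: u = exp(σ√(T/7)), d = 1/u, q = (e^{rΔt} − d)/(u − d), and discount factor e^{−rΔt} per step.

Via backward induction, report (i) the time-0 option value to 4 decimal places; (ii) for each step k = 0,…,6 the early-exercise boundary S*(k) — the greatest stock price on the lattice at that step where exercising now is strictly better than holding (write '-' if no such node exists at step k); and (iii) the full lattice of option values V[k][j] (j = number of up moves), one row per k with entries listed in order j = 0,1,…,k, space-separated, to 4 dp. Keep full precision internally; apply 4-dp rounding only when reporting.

price = 33.8739
boundary = - 71.1244 58.4953 71.1244 58.4953 71.1244 86.4800
tree:
33.8739
46.5856 22.5286
59.2147 32.9742 12.9991
69.6013 46.5856 20.6975 5.8353
78.1436 59.2147 31.8006 10.4415 1.4733
85.1691 69.6013 46.5856 18.3088 3.0097 0.0000
90.9472 78.1436 59.2147 31.2300 6.1481 0.0000 0.0000
95.6993 85.1691 69.6013 46.5856 12.5591 0.0000 0.0000 0.0000

Δt=0.20571  u=1.21590  d=0.82244  q=0.50091  discount=0.98085
step 7 (expiry): payoffs max(K−S,0) = 95.6993 85.1691 69.6013 46.5856 12.5591 0.0000 0.0000 0.0000
step 6: (k=6,j=0): S=26.7628, (K−S)⁺=90.9472, hold=88.6929 ⇒ V=90.9472 exercise | (k=6,j=1): S=39.5664, (K−S)⁺=78.1436, hold=75.8893 ⇒ V=78.1436 exercise | (k=6,j=2): S=58.4953, (K−S)⁺=59.2147, hold=56.9604 ⇒ V=59.2147 exercise | (k=6,j=3): S=86.4800, (K−S)⁺=31.2300, hold=28.9757 ⇒ V=31.2300 exercise | (k=6,j=4): S=127.8528, (K−S)⁺=0.0000, hold=6.1481 ⇒ V=6.1481 continue | (k=6,j=5): S=189.0187, (K−S)⁺=0.0000, hold=0.0000 ⇒ V=0.0000 continue | (k=6,j=6): S=279.4470, (K−S)⁺=0.0000, hold=0.0000 ⇒ V=0.0000 continue  boundary S*=86.4800
step 5: (k=5,j=0): S=32.5409, (K−S)⁺=85.1691, hold=82.9148 ⇒ V=85.1691 exercise | (k=5,j=1): S=48.1087, (K−S)⁺=69.6013, hold=67.3470 ⇒ V=69.6013 exercise | (k=5,j=2): S=71.1244, (K−S)⁺=46.5856, hold=44.3313 ⇒ V=46.5856 exercise | (k=5,j=3): S=105.1509, (K−S)⁺=12.5591, hold=18.3088 ⇒ V=18.3088 continue | (k=5,j=4): S=155.4560, (K−S)⁺=0.0000, hold=3.0097 ⇒ V=3.0097 continue | (k=5,j=5): S=229.8276, (K−S)⁺=0.0000, hold=0.0000 ⇒ V=0.0000 continue  boundary S*=71.1244
step 4: (k=4,j=0): S=39.5664, (K−S)⁺=78.1436, hold=75.8893 ⇒ V=78.1436 exercise | (k=4,j=1): S=58.4953, (K−S)⁺=59.2147, hold=56.9604 ⇒ V=59.2147 exercise | (k=4,j=2): S=86.4800, (K−S)⁺=31.2300, hold=31.8006 ⇒ V=31.8006 continue | (k=4,j=3): S=127.8528, (K−S)⁺=0.0000, hold=10.4415 ⇒ V=10.4415 continue | (k=4,j=4): S=189.0187, (K−S)⁺=0.0000, hold=1.4733 ⇒ V=1.4733 continue  boundary S*=58.4953
step 3: (k=3,j=0): S=48.1087, (K−S)⁺=69.6013, hold=67.3470 ⇒ V=69.6013 exercise | (k=3,j=1): S=71.1244, (K−S)⁺=46.5856, hold=44.6117 ⇒ V=46.5856 exercise | (k=3,j=2): S=105.1509, (K−S)⁺=12.5591, hold=20.6975 ⇒ V=20.6975 continue | (k=3,j=3): S=155.4560, (K−S)⁺=0.0000, hold=5.8353 ⇒ V=5.8353 continue  boundary S*=71.1244
step 2: (k=2,j=0): S=58.4953, (K−S)⁺=59.2147, hold=56.9604 ⇒ V=59.2147 exercise | (k=2,j=1): S=86.4800, (K−S)⁺=31.2300, hold=32.9742 ⇒ V=32.9742 continue | (k=2,j=2): S=127.8528, (K−S)⁺=0.0000, hold=12.9991 ⇒ V=12.9991 continue  boundary S*=58.4953
step 1: (k=1,j=0): S=71.1244, (K−S)⁺=46.5856, hold=45.1883 ⇒ V=46.5856 exercise | (k=1,j=1): S=105.1509, (K−S)⁺=12.5591, hold=22.5286 ⇒ V=22.5286 continue  boundary S*=71.1244
step 0: (k=0,j=0): S=86.4800, (K−S)⁺=31.2300, hold=33.8739 ⇒ V=33.8739 continue  boundary S*=-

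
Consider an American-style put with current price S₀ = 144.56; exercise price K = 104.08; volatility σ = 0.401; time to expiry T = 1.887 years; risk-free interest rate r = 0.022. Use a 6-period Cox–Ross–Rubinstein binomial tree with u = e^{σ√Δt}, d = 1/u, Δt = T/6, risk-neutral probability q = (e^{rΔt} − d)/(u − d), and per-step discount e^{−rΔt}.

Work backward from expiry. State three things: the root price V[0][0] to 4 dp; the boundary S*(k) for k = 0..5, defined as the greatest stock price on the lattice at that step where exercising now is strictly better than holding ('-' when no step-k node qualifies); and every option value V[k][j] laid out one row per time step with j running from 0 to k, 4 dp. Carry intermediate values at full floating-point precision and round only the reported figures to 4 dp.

price = 10.4375
boundary = - - - - 58.8015 73.6297
tree:
10.4375
15.7572 4.3335
23.2025 7.2314 0.9878
33.0982 11.9048 1.8396 0.0000
45.2785 19.2607 3.4260 0.0000 0.0000
57.1205 30.4503 6.3804 0.0000 0.0000 0.0000
66.5777 45.2785 11.8827 0.0000 0.0000 0.0000 0.0000

params: Δt=0.31450 u=1.25217 d=0.79861 q=0.45932 e^(-rΔt)=0.99310
t_6 payoffs: 66.5777 45.2785 11.8827 0.0000 0.0000 0.0000 0.0000
t_5: node(5,0) S=46.9595 payoff=57.1205 vs cont=56.4029 → 57.1205 [stop]  node(5,1) S=73.6297 payoff=30.4503 vs cont=29.7326 → 30.4503 [stop]  node(5,2) S=115.4471 payoff=0.0000 vs cont=6.3804 → 6.3804 [wait]  node(5,3) S=181.0144 payoff=0.0000 vs cont=0.0000 → 0.0000 [wait]  node(5,4) S=283.8201 payoff=0.0000 vs cont=0.0000 → 0.0000 [wait]  node(5,5) S=445.0135 payoff=0.0000 vs cont=0.0000 → 0.0000 [wait]  ⇒ S*(5)=73.6297
t_4: node(4,0) S=58.8015 payoff=45.2785 vs cont=44.5609 → 45.2785 [stop]  node(4,1) S=92.1973 payoff=11.8827 vs cont=19.2607 → 19.2607 [wait]  node(4,2) S=144.5600 payoff=0.0000 vs cont=3.4260 → 3.4260 [wait]  node(4,3) S=226.6617 payoff=0.0000 vs cont=0.0000 → 0.0000 [wait]  node(4,4) S=355.3924 payoff=0.0000 vs cont=0.0000 → 0.0000 [wait]  ⇒ S*(4)=58.8015
t_3: node(3,0) S=73.6297 payoff=30.4503 vs cont=33.0982 → 33.0982 [wait]  node(3,1) S=115.4471 payoff=0.0000 vs cont=11.9048 → 11.9048 [wait]  node(3,2) S=181.0144 payoff=0.0000 vs cont=1.8396 → 1.8396 [wait]  node(3,3) S=283.8201 payoff=0.0000 vs cont=0.0000 → 0.0000 [wait]  ⇒ S*(3)=-
t_2: node(2,0) S=92.1973 payoff=11.8827 vs cont=23.2025 → 23.2025 [wait]  node(2,1) S=144.5600 payoff=0.0000 vs cont=7.2314 → 7.2314 [wait]  node(2,2) S=226.6617 payoff=0.0000 vs cont=0.9878 → 0.9878 [wait]  ⇒ S*(2)=-
t_1: node(1,0) S=115.4471 payoff=0.0000 vs cont=15.7572 → 15.7572 [wait]  node(1,1) S=181.0144 payoff=0.0000 vs cont=4.3335 → 4.3335 [wait]  ⇒ S*(1)=-
t_0: node(0,0) S=144.5600 payoff=0.0000 vs cont=10.4375 → 10.4375 [wait]  ⇒ S*(0)=-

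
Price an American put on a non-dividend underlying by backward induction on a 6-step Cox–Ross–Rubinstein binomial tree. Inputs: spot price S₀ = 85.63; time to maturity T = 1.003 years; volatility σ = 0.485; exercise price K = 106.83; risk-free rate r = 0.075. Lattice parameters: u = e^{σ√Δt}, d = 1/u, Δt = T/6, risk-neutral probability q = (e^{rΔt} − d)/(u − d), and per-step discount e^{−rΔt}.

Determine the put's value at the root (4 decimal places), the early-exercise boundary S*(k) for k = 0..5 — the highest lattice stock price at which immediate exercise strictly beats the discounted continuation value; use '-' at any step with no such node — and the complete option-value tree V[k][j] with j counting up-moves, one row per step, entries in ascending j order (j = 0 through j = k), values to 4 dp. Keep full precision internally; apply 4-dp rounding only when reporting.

Δt=0.16717, u=1.21932, d=0.82013, q=0.48219, disc=e^(-rΔt)=0.98754
k=6 terminal: V=max(K-S,0) → 80.7739 68.0910 49.2347 21.2000 0.0000 0.0000 0.0000
k=5: j=0 S=31.7709 intr=75.0591 cont=73.7281 V=75.0591[EX]; j=1 S=47.2354 intr=59.5946 cont=58.2636 V=59.5946[EX]; j=2 S=70.2274 intr=36.6026 cont=35.2716 V=36.6026[EX]; j=3 S=104.4108 intr=2.4192 cont=10.8408 V=10.8408[hold]; j=4 S=155.2330 intr=0.0000 cont=0.0000 V=0.0000[hold]; j=5 S=230.7931 intr=0.0000 cont=0.0000 V=0.0000[hold]  S*(5)=70.2274
k=4: j=0 S=38.7390 intr=68.0910 cont=66.7600 V=68.0910[EX]; j=1 S=57.5953 intr=49.2347 cont=47.9037 V=49.2347[EX]; j=2 S=85.6300 intr=21.2000 cont=23.8792 V=23.8792[hold]; j=3 S=127.3106 intr=0.0000 cont=5.5435 V=5.5435[hold]; j=4 S=189.2794 intr=0.0000 cont=0.0000 V=0.0000[hold]  S*(4)=57.5953
k=3: j=0 S=47.2354 intr=59.5946 cont=58.2636 V=59.5946[EX]; j=1 S=70.2274 intr=36.6026 cont=36.5474 V=36.6026[EX]; j=2 S=104.4108 intr=2.4192 cont=14.8505 V=14.8505[hold]; j=3 S=155.2330 intr=0.0000 cont=2.8347 V=2.8347[hold]  S*(3)=70.2274
k=2: j=0 S=57.5953 intr=49.2347 cont=47.9037 V=49.2347[EX]; j=1 S=85.6300 intr=21.2000 cont=25.7886 V=25.7886[hold]; j=2 S=127.3106 intr=0.0000 cont=8.9437 V=8.9437[hold]  S*(2)=57.5953
k=1: j=0 S=70.2274 intr=36.6026 cont=37.4566 V=37.4566[hold]; j=1 S=104.4108 intr=2.4192 cont=17.4460 V=17.4460[hold]  S*(1)=-
k=0: j=0 S=85.6300 intr=21.2000 cont=27.4612 V=27.4612[hold]  S*(0)=-

price = 27.4612
boundary = - - 57.5953 70.2274 57.5953 70.2274
tree:
27.4612
37.4566 17.4460
49.2347 25.7886 8.9437
59.5946 36.6026 14.8505 2.8347
68.0910 49.2347 23.8792 5.5435 0.0000
75.0591 59.5946 36.6026 10.8408 0.0000 0.0000
80.7739 68.0910 49.2347 21.2000 0.0000 0.0000 0.0000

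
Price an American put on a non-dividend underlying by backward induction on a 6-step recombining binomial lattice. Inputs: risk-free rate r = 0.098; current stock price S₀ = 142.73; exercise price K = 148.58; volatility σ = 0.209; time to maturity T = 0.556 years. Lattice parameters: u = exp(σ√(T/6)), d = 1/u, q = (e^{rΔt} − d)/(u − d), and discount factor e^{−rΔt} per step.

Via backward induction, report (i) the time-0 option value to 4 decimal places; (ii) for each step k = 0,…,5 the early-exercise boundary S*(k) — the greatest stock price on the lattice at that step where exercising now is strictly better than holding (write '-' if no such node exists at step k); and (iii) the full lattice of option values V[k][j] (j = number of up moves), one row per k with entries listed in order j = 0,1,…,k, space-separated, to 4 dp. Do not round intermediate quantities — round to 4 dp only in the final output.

Δt=0.09267  u=1.06569  d=0.93836  q=0.55575  discount=0.99096
step 6 (expiry): payoffs max(K−S,0) = 51.1414 37.9196 22.9036 5.8500 0.0000 0.0000 0.0000
step 5: (k=5,j=0): S=103.8393, (K−S)⁺=44.7407, hold=43.3975 ⇒ V=44.7407 exercise | (k=5,j=1): S=117.9297, (K−S)⁺=30.6503, hold=29.3071 ⇒ V=30.6503 exercise | (k=5,j=2): S=133.9321, (K−S)⁺=14.6479, hold=13.3047 ⇒ V=14.6479 exercise | (k=5,j=3): S=152.1059, (K−S)⁺=0.0000, hold=2.5754 ⇒ V=2.5754 continue | (k=5,j=4): S=172.7458, (K−S)⁺=0.0000, hold=0.0000 ⇒ V=0.0000 continue | (k=5,j=5): S=196.1864, (K−S)⁺=0.0000, hold=0.0000 ⇒ V=0.0000 continue  boundary S*=133.9321
step 4: (k=4,j=0): S=110.6604, (K−S)⁺=37.9196, hold=36.5764 ⇒ V=37.9196 exercise | (k=4,j=1): S=125.6764, (K−S)⁺=22.9036, hold=21.5604 ⇒ V=22.9036 exercise | (k=4,j=2): S=142.7300, (K−S)⁺=5.8500, hold=7.8669 ⇒ V=7.8669 continue | (k=4,j=3): S=162.0977, (K−S)⁺=0.0000, hold=1.1338 ⇒ V=1.1338 continue | (k=4,j=4): S=184.0934, (K−S)⁺=0.0000, hold=0.0000 ⇒ V=0.0000 continue  boundary S*=125.6764
step 3: (k=3,j=0): S=117.9297, (K−S)⁺=30.6503, hold=29.3071 ⇒ V=30.6503 exercise | (k=3,j=1): S=133.9321, (K−S)⁺=14.6479, hold=14.4155 ⇒ V=14.6479 exercise | (k=3,j=2): S=152.1059, (K−S)⁺=0.0000, hold=4.0877 ⇒ V=4.0877 continue | (k=3,j=3): S=172.7458, (K−S)⁺=0.0000, hold=0.4991 ⇒ V=0.4991 continue  boundary S*=133.9321
step 2: (k=2,j=0): S=125.6764, (K−S)⁺=22.9036, hold=21.5604 ⇒ V=22.9036 exercise | (k=2,j=1): S=142.7300, (K−S)⁺=5.8500, hold=8.6998 ⇒ V=8.6998 continue | (k=2,j=2): S=162.0977, (K−S)⁺=0.0000, hold=2.0745 ⇒ V=2.0745 continue  boundary S*=125.6764
step 1: (k=1,j=0): S=133.9321, (K−S)⁺=14.6479, hold=14.8742 ⇒ V=14.8742 continue | (k=1,j=1): S=152.1059, (K−S)⁺=0.0000, hold=4.9724 ⇒ V=4.9724 continue  boundary S*=-
step 0: (k=0,j=0): S=142.7300, (K−S)⁺=5.8500, hold=9.2866 ⇒ V=9.2866 continue  boundary S*=-

price = 9.2866
boundary = - - 125.6764 133.9321 125.6764 133.9321
tree:
9.2866
14.8742 4.9724
22.9036 8.6998 2.0745
30.6503 14.6479 4.0877 0.4991
37.9196 22.9036 7.8669 1.1338 0.0000
44.7407 30.6503 14.6479 2.5754 0.0000 0.0000
51.1414 37.9196 22.9036 5.8500 0.0000 0.0000 0.0000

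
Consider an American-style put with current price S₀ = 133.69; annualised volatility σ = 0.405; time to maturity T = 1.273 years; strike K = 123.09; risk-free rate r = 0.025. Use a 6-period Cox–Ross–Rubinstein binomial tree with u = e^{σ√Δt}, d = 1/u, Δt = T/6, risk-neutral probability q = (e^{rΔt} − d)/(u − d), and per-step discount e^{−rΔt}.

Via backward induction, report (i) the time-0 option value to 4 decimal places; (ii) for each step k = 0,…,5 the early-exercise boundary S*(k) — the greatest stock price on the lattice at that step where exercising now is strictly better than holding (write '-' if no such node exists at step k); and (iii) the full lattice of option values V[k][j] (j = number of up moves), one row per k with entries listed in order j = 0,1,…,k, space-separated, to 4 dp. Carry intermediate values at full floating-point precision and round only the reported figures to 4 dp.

price = 16.8082
boundary = - - - 76.3918 63.3913 76.3918
tree:
16.8082
24.5292 8.2107
34.5842 13.3629 2.4396
46.6982 21.1886 4.6072 0.0000
59.6987 32.3713 8.7008 0.0000 0.0000
70.4868 46.6982 16.4316 0.0000 0.0000 0.0000
79.4389 59.6987 31.0314 0.0000 0.0000 0.0000 0.0000

Δt=0.21217  u=1.20508  d=0.82982  q=0.46767  discount=0.99471
step 6 (expiry): payoffs max(K−S,0) = 79.4389 59.6987 31.0314 0.0000 0.0000 0.0000 0.0000
step 5: (k=5,j=0): S=52.6032, (K−S)⁺=70.4868, hold=69.8356 ⇒ V=70.4868 exercise | (k=5,j=1): S=76.3918, (K−S)⁺=46.6982, hold=46.0470 ⇒ V=46.6982 exercise | (k=5,j=2): S=110.9383, (K−S)⁺=12.1517, hold=16.4316 ⇒ V=16.4316 continue | (k=5,j=3): S=161.1077, (K−S)⁺=0.0000, hold=0.0000 ⇒ V=0.0000 continue | (k=5,j=4): S=233.9650, (K−S)⁺=0.0000, hold=0.0000 ⇒ V=0.0000 continue | (k=5,j=5): S=339.7704, (K−S)⁺=0.0000, hold=0.0000 ⇒ V=0.0000 continue  boundary S*=76.3918
step 4: (k=4,j=0): S=63.3913, (K−S)⁺=59.6987, hold=59.0475 ⇒ V=59.6987 exercise | (k=4,j=1): S=92.0586, (K−S)⁺=31.0314, hold=32.3713 ⇒ V=32.3713 continue | (k=4,j=2): S=133.6900, (K−S)⁺=0.0000, hold=8.7008 ⇒ V=8.7008 continue | (k=4,j=3): S=194.1483, (K−S)⁺=0.0000, hold=0.0000 ⇒ V=0.0000 continue | (k=4,j=4): S=281.9475, (K−S)⁺=0.0000, hold=0.0000 ⇒ V=0.0000 continue  boundary S*=63.3913
step 3: (k=3,j=0): S=76.3918, (K−S)⁺=46.6982, hold=46.6703 ⇒ V=46.6982 exercise | (k=3,j=1): S=110.9383, (K−S)⁺=12.1517, hold=21.1886 ⇒ V=21.1886 continue | (k=3,j=2): S=161.1077, (K−S)⁺=0.0000, hold=4.6072 ⇒ V=4.6072 continue | (k=3,j=3): S=233.9650, (K−S)⁺=0.0000, hold=0.0000 ⇒ V=0.0000 continue  boundary S*=76.3918
step 2: (k=2,j=0): S=92.0586, (K−S)⁺=31.0314, hold=34.5842 ⇒ V=34.5842 continue | (k=2,j=1): S=133.6900, (K−S)⁺=0.0000, hold=13.3629 ⇒ V=13.3629 continue | (k=2,j=2): S=194.1483, (K−S)⁺=0.0000, hold=2.4396 ⇒ V=2.4396 continue  boundary S*=-
step 1: (k=1,j=0): S=110.9383, (K−S)⁺=12.1517, hold=24.5292 ⇒ V=24.5292 continue | (k=1,j=1): S=161.1077, (K−S)⁺=0.0000, hold=8.2107 ⇒ V=8.2107 continue  boundary S*=-
step 0: (k=0,j=0): S=133.6900, (K−S)⁺=0.0000, hold=16.8082 ⇒ V=16.8082 continue  boundary S*=-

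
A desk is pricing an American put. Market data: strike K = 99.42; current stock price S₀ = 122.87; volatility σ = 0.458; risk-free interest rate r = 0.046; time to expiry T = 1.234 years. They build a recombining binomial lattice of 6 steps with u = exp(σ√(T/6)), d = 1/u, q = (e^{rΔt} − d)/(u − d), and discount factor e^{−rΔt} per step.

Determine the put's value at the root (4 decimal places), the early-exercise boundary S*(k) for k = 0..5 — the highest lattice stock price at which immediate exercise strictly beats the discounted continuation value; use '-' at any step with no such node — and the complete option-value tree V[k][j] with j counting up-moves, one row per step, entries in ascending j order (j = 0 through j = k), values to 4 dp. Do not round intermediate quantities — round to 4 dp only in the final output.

price = 11.1861
boundary = - - - - 53.5334 65.8916
tree:
11.1861
16.7996 5.1065
24.4774 8.5146 1.3814
34.3331 13.9012 2.6361 0.0000
45.8866 22.0486 5.0303 0.0000 0.0000
55.9270 33.5284 9.5990 0.0000 0.0000 0.0000
64.0842 45.8866 18.3173 0.0000 0.0000 0.0000 0.0000

params: Δt=0.20567 u=1.23085 d=0.81245 q=0.47098 e^(-rΔt)=0.99058
t_6 payoffs: 64.0842 45.8866 18.3173 0.0000 0.0000 0.0000 0.0000
t_5: node(5,0) S=43.4930 payoff=55.9270 vs cont=54.9908 → 55.9270 [stop]  node(5,1) S=65.8916 payoff=33.5284 vs cont=32.5922 → 33.5284 [stop]  node(5,2) S=99.8253 payoff=0.0000 vs cont=9.5990 → 9.5990 [wait]  node(5,3) S=151.2346 payoff=0.0000 vs cont=0.0000 → 0.0000 [wait]  node(5,4) S=229.1192 payoff=0.0000 vs cont=0.0000 → 0.0000 [wait]  node(5,5) S=347.1139 payoff=0.0000 vs cont=0.0000 → 0.0000 [wait]  ⇒ S*(5)=65.8916
t_4: node(4,0) S=53.5334 payoff=45.8866 vs cont=44.9504 → 45.8866 [stop]  node(4,1) S=81.1027 payoff=18.3173 vs cont=22.0486 → 22.0486 [wait]  node(4,2) S=122.8700 payoff=0.0000 vs cont=5.0303 → 5.0303 [wait]  node(4,3) S=186.1471 payoff=0.0000 vs cont=0.0000 → 0.0000 [wait]  node(4,4) S=282.0115 payoff=0.0000 vs cont=0.0000 → 0.0000 [wait]  ⇒ S*(4)=53.5334
t_3: node(3,0) S=65.8916 payoff=33.5284 vs cont=34.3331 → 34.3331 [wait]  node(3,1) S=99.8253 payoff=0.0000 vs cont=13.9012 → 13.9012 [wait]  node(3,2) S=151.2346 payoff=0.0000 vs cont=2.6361 → 2.6361 [wait]  node(3,3) S=229.1192 payoff=0.0000 vs cont=0.0000 → 0.0000 [wait]  ⇒ S*(3)=-
t_2: node(2,0) S=81.1027 payoff=18.3173 vs cont=24.4774 → 24.4774 [wait]  node(2,1) S=122.8700 payoff=0.0000 vs cont=8.5146 → 8.5146 [wait]  node(2,2) S=186.1471 payoff=0.0000 vs cont=1.3814 → 1.3814 [wait]  ⇒ S*(2)=-
t_1: node(1,0) S=99.8253 payoff=0.0000 vs cont=16.7996 → 16.7996 [wait]  node(1,1) S=151.2346 payoff=0.0000 vs cont=5.1065 → 5.1065 [wait]  ⇒ S*(1)=-
t_0: node(0,0) S=122.8700 payoff=0.0000 vs cont=11.1861 → 11.1861 [wait]  ⇒ S*(0)=-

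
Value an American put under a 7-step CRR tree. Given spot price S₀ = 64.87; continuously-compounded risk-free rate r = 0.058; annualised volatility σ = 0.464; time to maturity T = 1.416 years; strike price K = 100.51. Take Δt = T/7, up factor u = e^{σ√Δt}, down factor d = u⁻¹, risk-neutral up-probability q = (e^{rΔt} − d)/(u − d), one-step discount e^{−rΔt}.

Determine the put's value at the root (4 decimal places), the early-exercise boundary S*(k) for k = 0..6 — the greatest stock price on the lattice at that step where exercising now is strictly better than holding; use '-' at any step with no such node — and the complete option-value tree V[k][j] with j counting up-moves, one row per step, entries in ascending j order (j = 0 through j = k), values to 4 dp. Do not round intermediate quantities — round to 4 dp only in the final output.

Δt=0.20229, u=1.23206, d=0.81165, q=0.47609, disc=e^(-rΔt)=0.98834
k=7 terminal: V=max(K-S,0) → 85.4573 77.6603 65.8247 47.8584 20.5861 0.0000 0.0000 0.0000
k=6: j=0 S=18.5459 intr=81.9641 cont=80.7918 V=81.9641[EX]; j=1 S=28.1523 intr=72.3577 cont=71.1854 V=72.3577[EX]; j=2 S=42.7345 intr=57.7755 cont=56.6032 V=57.7755[EX]; j=3 S=64.8700 intr=35.6400 cont=34.4677 V=35.6400[EX]; j=4 S=98.4712 intr=2.0388 cont=10.6595 V=10.6595[hold]; j=5 S=149.4771 intr=0.0000 cont=0.0000 V=0.0000[hold]; j=6 S=226.9029 intr=0.0000 cont=0.0000 V=0.0000[hold]  S*(6)=64.8700
k=5: j=0 S=22.8497 intr=77.6603 cont=76.4880 V=77.6603[EX]; j=1 S=34.6853 intr=65.8247 cont=64.6523 V=65.8247[EX]; j=2 S=52.6516 intr=47.8584 cont=46.6861 V=47.8584[EX]; j=3 S=79.9239 intr=20.5861 cont=23.4701 V=23.4701[hold]; j=4 S=121.3227 intr=0.0000 cont=5.5195 V=5.5195[hold]; j=5 S=184.1651 intr=0.0000 cont=0.0000 V=0.0000[hold]  S*(5)=52.6516
k=4: j=0 S=28.1523 intr=72.3577 cont=71.1854 V=72.3577[EX]; j=1 S=42.7345 intr=57.7755 cont=56.6032 V=57.7755[EX]; j=2 S=64.8700 intr=35.6400 cont=35.8247 V=35.8247[hold]; j=3 S=98.4712 intr=2.0388 cont=14.7500 V=14.7500[hold]; j=4 S=149.4771 intr=0.0000 cont=2.8580 V=2.8580[hold]  S*(4)=42.7345
k=3: j=0 S=34.6853 intr=65.8247 cont=64.6523 V=65.8247[EX]; j=1 S=52.6516 intr=47.8584 cont=46.7730 V=47.8584[EX]; j=2 S=79.9239 intr=20.5861 cont=25.4904 V=25.4904[hold]; j=3 S=121.3227 intr=0.0000 cont=8.9824 V=8.9824[hold]  S*(3)=52.6516
k=2: j=0 S=42.7345 intr=57.7755 cont=56.6032 V=57.7755[EX]; j=1 S=64.8700 intr=35.6400 cont=36.7753 V=36.7753[hold]; j=2 S=98.4712 intr=2.0388 cont=17.4255 V=17.4255[hold]  S*(2)=42.7345
k=1: j=0 S=52.6516 intr=47.8584 cont=47.2203 V=47.8584[EX]; j=1 S=79.9239 intr=20.5861 cont=27.2416 V=27.2416[hold]  S*(1)=52.6516
k=0: j=0 S=64.8700 intr=35.6400 cont=37.5993 V=37.5993[hold]  S*(0)=-

price = 37.5993
boundary = - 52.6516 42.7345 52.6516 42.7345 52.6516 64.8700
tree:
37.5993
47.8584 27.2416
57.7755 36.7753 17.4255
65.8247 47.8584 25.4904 8.9824
72.3577 57.7755 35.8247 14.7500 2.8580
77.6603 65.8247 47.8584 23.4701 5.5195 0.0000
81.9641 72.3577 57.7755 35.6400 10.6595 0.0000 0.0000
85.4573 77.6603 65.8247 47.8584 20.5861 0.0000 0.0000 0.0000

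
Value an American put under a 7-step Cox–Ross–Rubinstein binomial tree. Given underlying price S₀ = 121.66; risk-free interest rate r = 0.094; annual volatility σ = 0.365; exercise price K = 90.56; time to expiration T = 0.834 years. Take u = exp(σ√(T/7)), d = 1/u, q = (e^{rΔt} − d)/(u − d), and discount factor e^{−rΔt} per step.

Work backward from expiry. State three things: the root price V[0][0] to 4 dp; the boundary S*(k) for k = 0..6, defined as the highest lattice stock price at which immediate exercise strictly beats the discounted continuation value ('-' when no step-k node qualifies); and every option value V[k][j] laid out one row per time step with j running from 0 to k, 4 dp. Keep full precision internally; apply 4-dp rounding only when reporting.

params: Δt=0.11914 u=1.13427 d=0.88163 q=0.51312 e^(-rΔt)=0.98886
t_7 payoffs: 40.1939 25.7608 7.1917 0.0000 0.0000 0.0000 0.0000 0.0000
t_6: node(6,0) S=57.1287 payoff=33.4313 vs cont=32.4228 → 33.4313 [stop]  node(6,1) S=73.4997 payoff=17.0603 vs cont=16.0518 → 17.0603 [stop]  node(6,2) S=94.5620 payoff=0.0000 vs cont=3.4625 → 3.4625 [wait]  node(6,3) S=121.6600 payoff=0.0000 vs cont=0.0000 → 0.0000 [wait]  node(6,4) S=156.5233 payoff=0.0000 vs cont=0.0000 → 0.0000 [wait]  node(6,5) S=201.3772 payoff=0.0000 vs cont=0.0000 → 0.0000 [wait]  node(6,6) S=259.0845 payoff=0.0000 vs cont=0.0000 → 0.0000 [wait]  ⇒ S*(6)=73.4997
t_5: node(5,0) S=64.7992 payoff=25.7608 vs cont=24.7522 → 25.7608 [stop]  node(5,1) S=83.3683 payoff=7.1917 vs cont=9.9707 → 9.9707 [wait]  node(5,2) S=107.2586 payoff=0.0000 vs cont=1.6670 → 1.6670 [wait]  node(5,3) S=137.9950 payoff=0.0000 vs cont=0.0000 → 0.0000 [wait]  node(5,4) S=177.5393 payoff=0.0000 vs cont=0.0000 → 0.0000 [wait]  node(5,5) S=228.4156 payoff=0.0000 vs cont=0.0000 → 0.0000 [wait]  ⇒ S*(5)=64.7992
t_4: node(4,0) S=73.4997 payoff=17.0603 vs cont=17.4618 → 17.4618 [wait]  node(4,1) S=94.5620 payoff=0.0000 vs cont=5.6463 → 5.6463 [wait]  node(4,2) S=121.6600 payoff=0.0000 vs cont=0.8026 → 0.8026 [wait]  node(4,3) S=156.5233 payoff=0.0000 vs cont=0.0000 → 0.0000 [wait]  node(4,4) S=201.3772 payoff=0.0000 vs cont=0.0000 → 0.0000 [wait]  ⇒ S*(4)=-
t_3: node(3,0) S=83.3683 payoff=7.1917 vs cont=11.2721 → 11.2721 [wait]  node(3,1) S=107.2586 payoff=0.0000 vs cont=3.1257 → 3.1257 [wait]  node(3,2) S=137.9950 payoff=0.0000 vs cont=0.3864 → 0.3864 [wait]  node(3,3) S=177.5393 payoff=0.0000 vs cont=0.0000 → 0.0000 [wait]  ⇒ S*(3)=-
t_2: node(2,0) S=94.5620 payoff=0.0000 vs cont=7.0130 → 7.0130 [wait]  node(2,1) S=121.6600 payoff=0.0000 vs cont=1.7009 → 1.7009 [wait]  node(2,2) S=156.5233 payoff=0.0000 vs cont=0.1860 → 0.1860 [wait]  ⇒ S*(2)=-
t_1: node(1,0) S=107.2586 payoff=0.0000 vs cont=4.2395 → 4.2395 [wait]  node(1,1) S=137.9950 payoff=0.0000 vs cont=0.9133 → 0.9133 [wait]  ⇒ S*(1)=-
t_0: node(0,0) S=121.6600 payoff=0.0000 vs cont=2.5046 → 2.5046 [wait]  ⇒ S*(0)=-

price = 2.5046
boundary = - - - - - 64.7992 73.4997
tree:
2.5046
4.2395 0.9133
7.0130 1.7009 0.1860
11.2721 3.1257 0.3864 0.0000
17.4618 5.6463 0.8026 0.0000 0.0000
25.7608 9.9707 1.6670 0.0000 0.0000 0.0000
33.4313 17.0603 3.4625 0.0000 0.0000 0.0000 0.0000
40.1939 25.7608 7.1917 0.0000 0.0000 0.0000 0.0000 0.0000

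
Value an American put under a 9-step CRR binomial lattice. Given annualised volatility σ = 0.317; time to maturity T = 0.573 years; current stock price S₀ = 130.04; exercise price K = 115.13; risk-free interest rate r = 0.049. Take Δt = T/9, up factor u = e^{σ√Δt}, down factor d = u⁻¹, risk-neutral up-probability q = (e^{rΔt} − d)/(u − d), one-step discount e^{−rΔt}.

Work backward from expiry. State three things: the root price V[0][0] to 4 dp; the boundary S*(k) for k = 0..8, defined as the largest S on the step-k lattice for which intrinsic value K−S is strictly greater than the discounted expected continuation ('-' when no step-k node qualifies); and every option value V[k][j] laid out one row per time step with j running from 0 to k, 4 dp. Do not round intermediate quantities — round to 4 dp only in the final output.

Δt=0.06367  u=1.08327  d=0.92313  q=0.49953  discount=0.99689
step 9 (expiry): payoffs max(K−S,0) = 51.8249 40.8428 27.9556 12.8327 0.0000 0.0000 0.0000 0.0000 0.0000 0.0000
step 8: (k=8,j=0): S=68.5767, (K−S)⁺=46.5533, hold=46.1947 ⇒ V=46.5533 exercise | (k=8,j=1): S=80.4732, (K−S)⁺=34.6568, hold=34.2982 ⇒ V=34.6568 exercise | (k=8,j=2): S=94.4336, (K−S)⁺=20.6964, hold=20.3378 ⇒ V=20.6964 exercise | (k=8,j=3): S=110.8158, (K−S)⁺=4.3142, hold=6.4024 ⇒ V=6.4024 continue | (k=8,j=4): S=130.0400, (K−S)⁺=0.0000, hold=0.0000 ⇒ V=0.0000 continue | (k=8,j=5): S=152.5992, (K−S)⁺=0.0000, hold=0.0000 ⇒ V=0.0000 continue | (k=8,j=6): S=179.0718, (K−S)⁺=0.0000, hold=0.0000 ⇒ V=0.0000 continue | (k=8,j=7): S=210.1370, (K−S)⁺=0.0000, hold=0.0000 ⇒ V=0.0000 continue | (k=8,j=8): S=246.5912, (K−S)⁺=0.0000, hold=0.0000 ⇒ V=0.0000 continue  boundary S*=94.4336
step 7: (k=7,j=0): S=74.2872, (K−S)⁺=40.8428, hold=40.4842 ⇒ V=40.8428 exercise | (k=7,j=1): S=87.1744, (K−S)⁺=27.9556, hold=27.5970 ⇒ V=27.9556 exercise | (k=7,j=2): S=102.2973, (K−S)⁺=12.8327, hold=13.5140 ⇒ V=13.5140 continue | (k=7,j=3): S=120.0437, (K−S)⁺=0.0000, hold=3.1943 ⇒ V=3.1943 continue | (k=7,j=4): S=140.8687, (K−S)⁺=0.0000, hold=0.0000 ⇒ V=0.0000 continue | (k=7,j=5): S=165.3064, (K−S)⁺=0.0000, hold=0.0000 ⇒ V=0.0000 continue | (k=7,j=6): S=193.9835, (K−S)⁺=0.0000, hold=0.0000 ⇒ V=0.0000 continue | (k=7,j=7): S=227.6355, (K−S)⁺=0.0000, hold=0.0000 ⇒ V=0.0000 continue  boundary S*=87.1744
step 6: (k=6,j=0): S=80.4732, (K−S)⁺=34.6568, hold=34.2982 ⇒ V=34.6568 exercise | (k=6,j=1): S=94.4336, (K−S)⁺=20.6964, hold=20.6770 ⇒ V=20.6964 exercise | (k=6,j=2): S=110.8158, (K−S)⁺=4.3142, hold=8.3330 ⇒ V=8.3330 continue | (k=6,j=3): S=130.0400, (K−S)⁺=0.0000, hold=1.5937 ⇒ V=1.5937 continue | (k=6,j=4): S=152.5992, (K−S)⁺=0.0000, hold=0.0000 ⇒ V=0.0000 continue | (k=6,j=5): S=179.0718, (K−S)⁺=0.0000, hold=0.0000 ⇒ V=0.0000 continue | (k=6,j=6): S=210.1370, (K−S)⁺=0.0000, hold=0.0000 ⇒ V=0.0000 continue  boundary S*=94.4336
step 5: (k=5,j=0): S=87.1744, (K−S)⁺=27.9556, hold=27.5970 ⇒ V=27.9556 exercise | (k=5,j=1): S=102.2973, (K−S)⁺=12.8327, hold=14.4753 ⇒ V=14.4753 continue | (k=5,j=2): S=120.0437, (K−S)⁺=0.0000, hold=4.9511 ⇒ V=4.9511 continue | (k=5,j=3): S=140.8687, (K−S)⁺=0.0000, hold=0.7951 ⇒ V=0.7951 continue | (k=5,j=4): S=165.3064, (K−S)⁺=0.0000, hold=0.0000 ⇒ V=0.0000 continue | (k=5,j=5): S=193.9835, (K−S)⁺=0.0000, hold=0.0000 ⇒ V=0.0000 continue  boundary S*=87.1744
step 4: (k=4,j=0): S=94.4336, (K−S)⁺=20.6964, hold=21.1558 ⇒ V=21.1558 continue | (k=4,j=1): S=110.8158, (K−S)⁺=4.3142, hold=9.6875 ⇒ V=9.6875 continue | (k=4,j=2): S=130.0400, (K−S)⁺=0.0000, hold=2.8661 ⇒ V=2.8661 continue | (k=4,j=3): S=152.5992, (K−S)⁺=0.0000, hold=0.3967 ⇒ V=0.3967 continue | (k=4,j=4): S=179.0718, (K−S)⁺=0.0000, hold=0.0000 ⇒ V=0.0000 continue  boundary S*=-
step 3: (k=3,j=0): S=102.2973, (K−S)⁺=12.8327, hold=15.3790 ⇒ V=15.3790 continue | (k=3,j=1): S=120.0437, (K−S)⁺=0.0000, hold=6.2605 ⇒ V=6.2605 continue | (k=3,j=2): S=140.8687, (K−S)⁺=0.0000, hold=1.6275 ⇒ V=1.6275 continue | (k=3,j=3): S=165.3064, (K−S)⁺=0.0000, hold=0.1979 ⇒ V=0.1979 continue  boundary S*=-
step 2: (k=2,j=0): S=110.8158, (K−S)⁺=4.3142, hold=10.7903 ⇒ V=10.7903 continue | (k=2,j=1): S=130.0400, (K−S)⁺=0.0000, hold=3.9339 ⇒ V=3.9339 continue | (k=2,j=2): S=152.5992, (K−S)⁺=0.0000, hold=0.9105 ⇒ V=0.9105 continue  boundary S*=-
step 1: (k=1,j=0): S=120.0437, (K−S)⁺=0.0000, hold=7.3424 ⇒ V=7.3424 continue | (k=1,j=1): S=140.8687, (K−S)⁺=0.0000, hold=2.4161 ⇒ V=2.4161 continue  boundary S*=-
step 0: (k=0,j=0): S=130.0400, (K−S)⁺=0.0000, hold=4.8664 ⇒ V=4.8664 continue  boundary S*=-

price = 4.8664
boundary = - - - - - 87.1744 94.4336 87.1744 94.4336
tree:
4.8664
7.3424 2.4161
10.7903 3.9339 0.9105
15.3790 6.2605 1.6275 0.1979
21.1558 9.6875 2.8661 0.3967 0.0000
27.9556 14.4753 4.9511 0.7951 0.0000 0.0000
34.6568 20.6964 8.3330 1.5937 0.0000 0.0000 0.0000
40.8428 27.9556 13.5140 3.1943 0.0000 0.0000 0.0000 0.0000
46.5533 34.6568 20.6964 6.4024 0.0000 0.0000 0.0000 0.0000 0.0000
51.8249 40.8428 27.9556 12.8327 0.0000 0.0000 0.0000 0.0000 0.0000 0.0000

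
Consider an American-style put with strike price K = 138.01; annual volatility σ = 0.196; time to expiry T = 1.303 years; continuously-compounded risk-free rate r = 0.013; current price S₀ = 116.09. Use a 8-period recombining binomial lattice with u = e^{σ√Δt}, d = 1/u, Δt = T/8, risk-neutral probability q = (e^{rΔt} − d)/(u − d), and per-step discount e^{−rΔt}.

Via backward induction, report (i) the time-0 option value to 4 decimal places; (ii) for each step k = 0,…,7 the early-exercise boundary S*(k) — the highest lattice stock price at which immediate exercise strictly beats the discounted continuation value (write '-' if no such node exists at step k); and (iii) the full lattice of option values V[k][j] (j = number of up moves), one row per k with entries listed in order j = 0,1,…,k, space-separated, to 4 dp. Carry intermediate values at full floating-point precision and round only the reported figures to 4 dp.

Δt=0.16287, u=1.08231, d=0.92395, q=0.49362, disc=e^(-rΔt)=0.99788
k=8 terminal: V=max(K-S,0) → 76.3549 65.7870 53.4078 38.9066 21.9200 2.0218 0.0000 0.0000 0.0000
k=7: j=0 S=66.7302 intr=71.2798 cont=70.9879 V=71.2798[EX]; j=1 S=78.1679 intr=59.8421 cont=59.5502 V=59.8421[EX]; j=2 S=91.5662 intr=46.4438 cont=46.1519 V=46.4438[EX]; j=3 S=107.2609 intr=30.7491 cont=30.4572 V=30.7491[EX]; j=4 S=125.6458 intr=12.3642 cont=12.0723 V=12.3642[EX]; j=5 S=147.1819 intr=0.0000 cont=1.0216 V=1.0216[hold]; j=6 S=172.4094 intr=0.0000 cont=0.0000 V=0.0000[hold]; j=7 S=201.9610 intr=0.0000 cont=0.0000 V=0.0000[hold]  S*(7)=125.6458
k=6: j=0 S=72.2230 intr=65.7870 cont=65.4951 V=65.7870[EX]; j=1 S=84.6022 intr=53.4078 cont=53.1158 V=53.4078[EX]; j=2 S=99.1034 intr=38.9066 cont=38.6147 V=38.9066[EX]; j=3 S=116.0900 intr=21.9200 cont=21.6281 V=21.9200[EX]; j=4 S=135.9882 intr=2.0218 cont=6.7510 V=6.7510[hold]; j=5 S=159.2971 intr=0.0000 cont=0.5162 V=0.5162[hold]; j=6 S=186.6011 intr=0.0000 cont=0.0000 V=0.0000[hold]  S*(6)=116.0900
k=5: j=0 S=78.1679 intr=59.8421 cont=59.5502 V=59.8421[EX]; j=1 S=91.5662 intr=46.4438 cont=46.1519 V=46.4438[EX]; j=2 S=107.2609 intr=30.7491 cont=30.4572 V=30.7491[EX]; j=3 S=125.6458 intr=12.3642 cont=14.4017 V=14.4017[hold]; j=4 S=147.1819 intr=0.0000 cont=3.6656 V=3.6656[hold]; j=5 S=172.4094 intr=0.0000 cont=0.2609 V=0.2609[hold]  S*(5)=107.2609
k=4: j=0 S=84.6022 intr=53.4078 cont=53.1158 V=53.4078[EX]; j=1 S=99.1034 intr=38.9066 cont=38.6147 V=38.9066[EX]; j=2 S=116.0900 intr=21.9200 cont=22.6317 V=22.6317[hold]; j=3 S=135.9882 intr=2.0218 cont=9.0829 V=9.0829[hold]; j=4 S=159.2971 intr=0.0000 cont=1.9808 V=1.9808[hold]  S*(4)=99.1034
k=3: j=0 S=91.5662 intr=46.4438 cont=46.1519 V=46.4438[EX]; j=1 S=107.2609 intr=30.7491 cont=30.8077 V=30.8077[hold]; j=2 S=125.6458 intr=12.3642 cont=15.9101 V=15.9101[hold]; j=3 S=147.1819 intr=0.0000 cont=5.5654 V=5.5654[hold]  S*(3)=91.5662
k=2: j=0 S=99.1034 intr=38.9066 cont=38.6436 V=38.9066[EX]; j=1 S=116.0900 intr=21.9200 cont=23.4044 V=23.4044[hold]; j=2 S=135.9882 intr=2.0218 cont=10.7809 V=10.7809[hold]  S*(2)=99.1034
k=1: j=0 S=107.2609 intr=30.7491 cont=31.1883 V=31.1883[hold]; j=1 S=125.6458 intr=12.3642 cont=17.1368 V=17.1368[hold]  S*(1)=-
k=0: j=0 S=116.0900 intr=21.9200 cont=24.2009 V=24.2009[hold]  S*(0)=-

price = 24.2009
boundary = - - 99.1034 91.5662 99.1034 107.2609 116.0900 125.6458
tree:
24.2009
31.1883 17.1368
38.9066 23.4044 10.7809
46.4438 30.8077 15.9101 5.5654
53.4078 38.9066 22.6317 9.0829 1.9808
59.8421 46.4438 30.7491 14.4017 3.6656 0.2609
65.7870 53.4078 38.9066 21.9200 6.7510 0.5162 0.0000
71.2798 59.8421 46.4438 30.7491 12.3642 1.0216 0.0000 0.0000
76.3549 65.7870 53.4078 38.9066 21.9200 2.0218 0.0000 0.0000 0.0000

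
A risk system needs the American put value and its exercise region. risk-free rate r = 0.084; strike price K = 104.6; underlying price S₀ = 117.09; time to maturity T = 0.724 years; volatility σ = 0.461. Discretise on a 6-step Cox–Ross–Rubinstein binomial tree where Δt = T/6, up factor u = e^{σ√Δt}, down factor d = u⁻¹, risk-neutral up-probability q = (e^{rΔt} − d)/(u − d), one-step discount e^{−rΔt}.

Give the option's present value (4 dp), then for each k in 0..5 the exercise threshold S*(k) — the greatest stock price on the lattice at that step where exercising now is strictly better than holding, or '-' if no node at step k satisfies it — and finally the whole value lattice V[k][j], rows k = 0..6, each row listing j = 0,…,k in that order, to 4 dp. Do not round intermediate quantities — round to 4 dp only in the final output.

price = 9.7886
boundary = - - - 72.4233 61.7066 72.4233
tree:
9.7886
15.0935 4.5079
22.5060 7.7441 1.2561
32.1767 12.9761 2.4964 0.0000
42.8934 20.9897 4.9616 0.0000 0.0000
52.0244 32.1767 9.8611 0.0000 0.0000 0.0000
59.8042 42.8934 19.5987 0.0000 0.0000 0.0000 0.0000

params: Δt=0.12067 u=1.17367 d=0.85203 q=0.49172 e^(-rΔt)=0.98992
t_6 payoffs: 59.8042 42.8934 19.5987 0.0000 0.0000 0.0000 0.0000
t_5: node(5,0) S=52.5756 payoff=52.0244 vs cont=50.9695 → 52.0244 [stop]  node(5,1) S=72.4233 payoff=32.1767 vs cont=31.1218 → 32.1767 [stop]  node(5,2) S=99.7637 payoff=4.8363 vs cont=9.8611 → 9.8611 [wait]  node(5,3) S=137.4254 payoff=0.0000 vs cont=0.0000 → 0.0000 [wait]  node(5,4) S=189.3045 payoff=0.0000 vs cont=0.0000 → 0.0000 [wait]  node(5,5) S=260.7685 payoff=0.0000 vs cont=0.0000 → 0.0000 [wait]  ⇒ S*(5)=72.4233
t_4: node(4,0) S=61.7066 payoff=42.8934 vs cont=41.8385 → 42.8934 [stop]  node(4,1) S=85.0013 payoff=19.5987 vs cont=20.9897 → 20.9897 [wait]  node(4,2) S=117.0900 payoff=0.0000 vs cont=4.9616 → 4.9616 [wait]  node(4,3) S=161.2924 payoff=0.0000 vs cont=0.0000 → 0.0000 [wait]  node(4,4) S=222.1816 payoff=0.0000 vs cont=0.0000 → 0.0000 [wait]  ⇒ S*(4)=61.7066
t_3: node(3,0) S=72.4233 payoff=32.1767 vs cont=31.7989 → 32.1767 [stop]  node(3,1) S=99.7637 payoff=4.8363 vs cont=12.9761 → 12.9761 [wait]  node(3,2) S=137.4254 payoff=0.0000 vs cont=2.4964 → 2.4964 [wait]  node(3,3) S=189.3045 payoff=0.0000 vs cont=0.0000 → 0.0000 [wait]  ⇒ S*(3)=72.4233
t_2: node(2,0) S=85.0013 payoff=19.5987 vs cont=22.5060 → 22.5060 [wait]  node(2,1) S=117.0900 payoff=0.0000 vs cont=7.7441 → 7.7441 [wait]  node(2,2) S=161.2924 payoff=0.0000 vs cont=1.2561 → 1.2561 [wait]  ⇒ S*(2)=-
t_1: node(1,0) S=99.7637 payoff=4.8363 vs cont=15.0935 → 15.0935 [wait]  node(1,1) S=137.4254 payoff=0.0000 vs cont=4.5079 → 4.5079 [wait]  ⇒ S*(1)=-
t_0: node(0,0) S=117.0900 payoff=0.0000 vs cont=9.7886 → 9.7886 [wait]  ⇒ S*(0)=-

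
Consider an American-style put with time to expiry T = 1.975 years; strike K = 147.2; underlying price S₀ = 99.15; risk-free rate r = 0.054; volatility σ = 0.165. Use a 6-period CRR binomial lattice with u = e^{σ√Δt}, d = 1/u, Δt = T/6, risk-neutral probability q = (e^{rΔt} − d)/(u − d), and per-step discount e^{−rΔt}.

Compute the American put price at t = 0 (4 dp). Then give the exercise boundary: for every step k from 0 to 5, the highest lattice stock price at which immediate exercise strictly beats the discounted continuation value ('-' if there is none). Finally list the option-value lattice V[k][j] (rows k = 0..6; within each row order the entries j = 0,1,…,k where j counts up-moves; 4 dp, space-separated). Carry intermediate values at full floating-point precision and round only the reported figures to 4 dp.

params: Δt=0.32917 u=1.09929 d=0.90968 q=0.57093 e^(-rΔt)=0.98238
t_6 payoffs: 91.0155 79.3044 65.1521 48.0500 27.3831 2.4083 0.0000
t_5: node(5,0) S=61.7631 payoff=85.4369 vs cont=82.8435 → 85.4369 [stop]  node(5,1) S=74.6371 payoff=72.5629 vs cont=69.9696 → 72.5629 [stop]  node(5,2) S=90.1945 payoff=57.0055 vs cont=54.4121 → 57.0055 [stop]  node(5,3) S=108.9947 payoff=38.2053 vs cont=35.6119 → 38.2053 [stop]  node(5,4) S=131.7137 payoff=15.4863 vs cont=12.8930 → 15.4863 [stop]  node(5,5) S=159.1682 payoff=0.0000 vs cont=1.0151 → 1.0151 [wait]  ⇒ S*(5)=131.7137
t_4: node(4,0) S=67.8956 payoff=79.3044 vs cont=76.7110 → 79.3044 [stop]  node(4,1) S=82.0479 payoff=65.1521 vs cont=62.5588 → 65.1521 [stop]  node(4,2) S=99.1500 payoff=48.0500 vs cont=45.4566 → 48.0500 [stop]  node(4,3) S=119.8169 payoff=27.3831 vs cont=24.7897 → 27.3831 [stop]  node(4,4) S=144.7917 payoff=2.4083 vs cont=7.0970 → 7.0970 [wait]  ⇒ S*(4)=119.8169
t_3: node(3,0) S=74.6371 payoff=72.5629 vs cont=69.9696 → 72.5629 [stop]  node(3,1) S=90.1945 payoff=57.0055 vs cont=54.4121 → 57.0055 [stop]  node(3,2) S=108.9947 payoff=38.2053 vs cont=35.6119 → 38.2053 [stop]  node(3,3) S=131.7137 payoff=15.4863 vs cont=15.5227 → 15.5227 [wait]  ⇒ S*(3)=108.9947
t_2: node(2,0) S=82.0479 payoff=65.1521 vs cont=62.5588 → 65.1521 [stop]  node(2,1) S=99.1500 payoff=48.0500 vs cont=45.4566 → 48.0500 [stop]  node(2,2) S=119.8169 payoff=27.3831 vs cont=24.8101 → 27.3831 [stop]  ⇒ S*(2)=119.8169
t_1: node(1,0) S=90.1945 payoff=57.0055 vs cont=54.4121 → 57.0055 [stop]  node(1,1) S=108.9947 payoff=38.2053 vs cont=35.6119 → 38.2053 [stop]  ⇒ S*(1)=108.9947
t_0: node(0,0) S=99.1500 payoff=48.0500 vs cont=45.4566 → 48.0500 [stop]  ⇒ S*(0)=99.1500

price = 48.0500
boundary = 99.1500 108.9947 119.8169 108.9947 119.8169 131.7137
tree:
48.0500
57.0055 38.2053
65.1521 48.0500 27.3831
72.5629 57.0055 38.2053 15.5227
79.3044 65.1521 48.0500 27.3831 7.0970
85.4369 72.5629 57.0055 38.2053 15.4863 1.0151
91.0155 79.3044 65.1521 48.0500 27.3831 2.4083 0.0000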